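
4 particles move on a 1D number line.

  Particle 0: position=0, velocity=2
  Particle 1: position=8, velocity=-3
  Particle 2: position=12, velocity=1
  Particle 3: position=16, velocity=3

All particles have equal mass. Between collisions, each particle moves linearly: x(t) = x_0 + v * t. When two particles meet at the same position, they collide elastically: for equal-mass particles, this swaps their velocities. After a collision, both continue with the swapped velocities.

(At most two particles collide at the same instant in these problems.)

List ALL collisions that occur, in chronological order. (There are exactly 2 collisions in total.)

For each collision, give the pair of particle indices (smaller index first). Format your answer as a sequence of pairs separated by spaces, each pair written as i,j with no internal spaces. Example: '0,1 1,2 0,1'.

Answer: 0,1 1,2

Derivation:
Collision at t=8/5: particles 0 and 1 swap velocities; positions: p0=16/5 p1=16/5 p2=68/5 p3=104/5; velocities now: v0=-3 v1=2 v2=1 v3=3
Collision at t=12: particles 1 and 2 swap velocities; positions: p0=-28 p1=24 p2=24 p3=52; velocities now: v0=-3 v1=1 v2=2 v3=3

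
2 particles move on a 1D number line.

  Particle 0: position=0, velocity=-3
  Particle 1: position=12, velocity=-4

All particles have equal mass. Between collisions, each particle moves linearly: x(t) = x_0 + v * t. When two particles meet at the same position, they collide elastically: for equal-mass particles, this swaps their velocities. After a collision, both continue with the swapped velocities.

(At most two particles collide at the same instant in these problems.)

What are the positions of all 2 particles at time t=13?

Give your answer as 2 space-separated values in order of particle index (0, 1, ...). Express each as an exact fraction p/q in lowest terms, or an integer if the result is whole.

Answer: -40 -39

Derivation:
Collision at t=12: particles 0 and 1 swap velocities; positions: p0=-36 p1=-36; velocities now: v0=-4 v1=-3
Advance to t=13 (no further collisions before then); velocities: v0=-4 v1=-3; positions = -40 -39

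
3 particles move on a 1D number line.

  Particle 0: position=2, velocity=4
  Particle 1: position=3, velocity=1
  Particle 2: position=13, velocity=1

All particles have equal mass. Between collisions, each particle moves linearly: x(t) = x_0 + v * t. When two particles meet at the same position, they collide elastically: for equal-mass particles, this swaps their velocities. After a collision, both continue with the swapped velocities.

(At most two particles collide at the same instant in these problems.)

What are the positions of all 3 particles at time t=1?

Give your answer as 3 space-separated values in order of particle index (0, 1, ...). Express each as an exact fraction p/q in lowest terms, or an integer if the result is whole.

Collision at t=1/3: particles 0 and 1 swap velocities; positions: p0=10/3 p1=10/3 p2=40/3; velocities now: v0=1 v1=4 v2=1
Advance to t=1 (no further collisions before then); velocities: v0=1 v1=4 v2=1; positions = 4 6 14

Answer: 4 6 14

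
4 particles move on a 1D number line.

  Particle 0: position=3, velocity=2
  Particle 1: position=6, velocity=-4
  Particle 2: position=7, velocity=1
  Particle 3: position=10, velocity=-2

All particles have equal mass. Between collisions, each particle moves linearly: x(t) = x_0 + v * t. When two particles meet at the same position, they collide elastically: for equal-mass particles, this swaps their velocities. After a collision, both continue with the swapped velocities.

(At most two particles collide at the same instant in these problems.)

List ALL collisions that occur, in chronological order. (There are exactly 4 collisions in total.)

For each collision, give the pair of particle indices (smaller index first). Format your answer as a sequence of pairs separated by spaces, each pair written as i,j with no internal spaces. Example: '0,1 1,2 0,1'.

Answer: 0,1 2,3 1,2 2,3

Derivation:
Collision at t=1/2: particles 0 and 1 swap velocities; positions: p0=4 p1=4 p2=15/2 p3=9; velocities now: v0=-4 v1=2 v2=1 v3=-2
Collision at t=1: particles 2 and 3 swap velocities; positions: p0=2 p1=5 p2=8 p3=8; velocities now: v0=-4 v1=2 v2=-2 v3=1
Collision at t=7/4: particles 1 and 2 swap velocities; positions: p0=-1 p1=13/2 p2=13/2 p3=35/4; velocities now: v0=-4 v1=-2 v2=2 v3=1
Collision at t=4: particles 2 and 3 swap velocities; positions: p0=-10 p1=2 p2=11 p3=11; velocities now: v0=-4 v1=-2 v2=1 v3=2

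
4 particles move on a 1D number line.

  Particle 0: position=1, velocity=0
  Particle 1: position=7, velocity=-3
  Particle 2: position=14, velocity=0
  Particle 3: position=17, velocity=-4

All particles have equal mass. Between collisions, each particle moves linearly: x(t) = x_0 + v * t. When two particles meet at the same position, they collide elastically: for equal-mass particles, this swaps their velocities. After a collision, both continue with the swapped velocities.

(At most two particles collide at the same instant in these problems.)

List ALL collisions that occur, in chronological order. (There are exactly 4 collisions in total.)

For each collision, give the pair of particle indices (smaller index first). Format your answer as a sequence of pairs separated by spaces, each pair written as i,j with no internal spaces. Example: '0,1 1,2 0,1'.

Collision at t=3/4: particles 2 and 3 swap velocities; positions: p0=1 p1=19/4 p2=14 p3=14; velocities now: v0=0 v1=-3 v2=-4 v3=0
Collision at t=2: particles 0 and 1 swap velocities; positions: p0=1 p1=1 p2=9 p3=14; velocities now: v0=-3 v1=0 v2=-4 v3=0
Collision at t=4: particles 1 and 2 swap velocities; positions: p0=-5 p1=1 p2=1 p3=14; velocities now: v0=-3 v1=-4 v2=0 v3=0
Collision at t=10: particles 0 and 1 swap velocities; positions: p0=-23 p1=-23 p2=1 p3=14; velocities now: v0=-4 v1=-3 v2=0 v3=0

Answer: 2,3 0,1 1,2 0,1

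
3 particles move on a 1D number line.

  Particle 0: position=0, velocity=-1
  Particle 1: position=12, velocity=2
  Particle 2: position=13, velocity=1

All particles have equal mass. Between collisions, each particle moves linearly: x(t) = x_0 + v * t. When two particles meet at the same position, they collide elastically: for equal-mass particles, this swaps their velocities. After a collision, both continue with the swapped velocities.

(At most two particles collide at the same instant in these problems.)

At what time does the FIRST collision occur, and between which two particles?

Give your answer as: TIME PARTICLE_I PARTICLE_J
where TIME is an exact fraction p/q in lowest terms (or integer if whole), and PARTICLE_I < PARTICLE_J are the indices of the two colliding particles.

Pair (0,1): pos 0,12 vel -1,2 -> not approaching (rel speed -3 <= 0)
Pair (1,2): pos 12,13 vel 2,1 -> gap=1, closing at 1/unit, collide at t=1
Earliest collision: t=1 between 1 and 2

Answer: 1 1 2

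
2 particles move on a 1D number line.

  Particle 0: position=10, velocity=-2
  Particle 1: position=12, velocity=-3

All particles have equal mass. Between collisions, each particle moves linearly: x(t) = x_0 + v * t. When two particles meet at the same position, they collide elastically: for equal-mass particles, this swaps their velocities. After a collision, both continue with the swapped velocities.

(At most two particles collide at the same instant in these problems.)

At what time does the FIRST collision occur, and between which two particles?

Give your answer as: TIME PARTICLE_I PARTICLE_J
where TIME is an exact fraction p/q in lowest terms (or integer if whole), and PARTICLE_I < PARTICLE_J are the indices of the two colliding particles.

Answer: 2 0 1

Derivation:
Pair (0,1): pos 10,12 vel -2,-3 -> gap=2, closing at 1/unit, collide at t=2
Earliest collision: t=2 between 0 and 1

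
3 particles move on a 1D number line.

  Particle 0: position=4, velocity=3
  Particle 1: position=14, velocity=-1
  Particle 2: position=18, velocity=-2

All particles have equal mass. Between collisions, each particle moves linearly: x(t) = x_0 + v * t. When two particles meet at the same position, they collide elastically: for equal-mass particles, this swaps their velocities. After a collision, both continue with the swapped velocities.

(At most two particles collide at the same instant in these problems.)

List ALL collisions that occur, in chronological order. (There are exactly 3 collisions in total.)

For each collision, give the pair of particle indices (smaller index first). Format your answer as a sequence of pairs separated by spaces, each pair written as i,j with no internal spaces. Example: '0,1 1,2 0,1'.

Answer: 0,1 1,2 0,1

Derivation:
Collision at t=5/2: particles 0 and 1 swap velocities; positions: p0=23/2 p1=23/2 p2=13; velocities now: v0=-1 v1=3 v2=-2
Collision at t=14/5: particles 1 and 2 swap velocities; positions: p0=56/5 p1=62/5 p2=62/5; velocities now: v0=-1 v1=-2 v2=3
Collision at t=4: particles 0 and 1 swap velocities; positions: p0=10 p1=10 p2=16; velocities now: v0=-2 v1=-1 v2=3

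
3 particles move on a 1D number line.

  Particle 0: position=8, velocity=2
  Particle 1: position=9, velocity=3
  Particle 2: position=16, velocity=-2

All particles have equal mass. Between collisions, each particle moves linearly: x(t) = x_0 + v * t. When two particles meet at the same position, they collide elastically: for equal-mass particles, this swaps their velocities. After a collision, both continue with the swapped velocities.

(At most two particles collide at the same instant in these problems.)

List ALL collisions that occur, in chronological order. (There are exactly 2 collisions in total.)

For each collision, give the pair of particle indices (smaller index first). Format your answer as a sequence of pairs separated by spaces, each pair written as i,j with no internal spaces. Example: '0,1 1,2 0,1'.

Answer: 1,2 0,1

Derivation:
Collision at t=7/5: particles 1 and 2 swap velocities; positions: p0=54/5 p1=66/5 p2=66/5; velocities now: v0=2 v1=-2 v2=3
Collision at t=2: particles 0 and 1 swap velocities; positions: p0=12 p1=12 p2=15; velocities now: v0=-2 v1=2 v2=3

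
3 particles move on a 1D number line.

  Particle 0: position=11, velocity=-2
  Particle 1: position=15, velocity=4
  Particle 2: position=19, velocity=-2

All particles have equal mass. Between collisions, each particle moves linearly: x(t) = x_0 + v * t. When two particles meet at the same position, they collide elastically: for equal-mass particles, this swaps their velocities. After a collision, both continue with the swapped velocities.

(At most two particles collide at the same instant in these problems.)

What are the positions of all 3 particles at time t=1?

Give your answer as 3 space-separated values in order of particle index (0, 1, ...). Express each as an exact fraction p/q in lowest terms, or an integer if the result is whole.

Answer: 9 17 19

Derivation:
Collision at t=2/3: particles 1 and 2 swap velocities; positions: p0=29/3 p1=53/3 p2=53/3; velocities now: v0=-2 v1=-2 v2=4
Advance to t=1 (no further collisions before then); velocities: v0=-2 v1=-2 v2=4; positions = 9 17 19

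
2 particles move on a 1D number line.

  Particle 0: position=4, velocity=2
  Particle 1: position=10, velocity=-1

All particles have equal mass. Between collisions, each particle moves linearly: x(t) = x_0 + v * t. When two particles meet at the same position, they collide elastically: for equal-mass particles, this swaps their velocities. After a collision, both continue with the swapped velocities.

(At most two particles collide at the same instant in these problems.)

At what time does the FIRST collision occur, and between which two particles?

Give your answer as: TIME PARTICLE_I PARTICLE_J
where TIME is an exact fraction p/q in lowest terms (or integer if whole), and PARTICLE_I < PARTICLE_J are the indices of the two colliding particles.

Pair (0,1): pos 4,10 vel 2,-1 -> gap=6, closing at 3/unit, collide at t=2
Earliest collision: t=2 between 0 and 1

Answer: 2 0 1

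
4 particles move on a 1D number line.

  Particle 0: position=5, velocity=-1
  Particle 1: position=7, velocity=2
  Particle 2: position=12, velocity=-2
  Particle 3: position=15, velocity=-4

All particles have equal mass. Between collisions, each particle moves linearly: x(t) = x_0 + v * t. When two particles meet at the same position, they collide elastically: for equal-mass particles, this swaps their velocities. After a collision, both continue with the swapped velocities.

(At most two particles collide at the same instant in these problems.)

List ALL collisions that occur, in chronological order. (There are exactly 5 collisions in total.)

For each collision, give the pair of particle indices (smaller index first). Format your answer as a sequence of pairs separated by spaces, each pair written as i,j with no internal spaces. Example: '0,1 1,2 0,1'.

Answer: 1,2 2,3 1,2 0,1 1,2

Derivation:
Collision at t=5/4: particles 1 and 2 swap velocities; positions: p0=15/4 p1=19/2 p2=19/2 p3=10; velocities now: v0=-1 v1=-2 v2=2 v3=-4
Collision at t=4/3: particles 2 and 3 swap velocities; positions: p0=11/3 p1=28/3 p2=29/3 p3=29/3; velocities now: v0=-1 v1=-2 v2=-4 v3=2
Collision at t=3/2: particles 1 and 2 swap velocities; positions: p0=7/2 p1=9 p2=9 p3=10; velocities now: v0=-1 v1=-4 v2=-2 v3=2
Collision at t=10/3: particles 0 and 1 swap velocities; positions: p0=5/3 p1=5/3 p2=16/3 p3=41/3; velocities now: v0=-4 v1=-1 v2=-2 v3=2
Collision at t=7: particles 1 and 2 swap velocities; positions: p0=-13 p1=-2 p2=-2 p3=21; velocities now: v0=-4 v1=-2 v2=-1 v3=2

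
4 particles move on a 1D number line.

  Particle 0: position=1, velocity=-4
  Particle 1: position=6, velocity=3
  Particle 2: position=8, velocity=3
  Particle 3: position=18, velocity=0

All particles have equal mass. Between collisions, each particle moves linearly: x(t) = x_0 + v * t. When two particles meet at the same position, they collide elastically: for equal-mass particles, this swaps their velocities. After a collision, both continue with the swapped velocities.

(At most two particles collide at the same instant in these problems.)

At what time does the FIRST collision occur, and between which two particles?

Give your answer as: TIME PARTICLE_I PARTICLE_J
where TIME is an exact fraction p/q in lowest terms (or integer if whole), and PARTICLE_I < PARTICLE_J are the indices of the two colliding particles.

Pair (0,1): pos 1,6 vel -4,3 -> not approaching (rel speed -7 <= 0)
Pair (1,2): pos 6,8 vel 3,3 -> not approaching (rel speed 0 <= 0)
Pair (2,3): pos 8,18 vel 3,0 -> gap=10, closing at 3/unit, collide at t=10/3
Earliest collision: t=10/3 between 2 and 3

Answer: 10/3 2 3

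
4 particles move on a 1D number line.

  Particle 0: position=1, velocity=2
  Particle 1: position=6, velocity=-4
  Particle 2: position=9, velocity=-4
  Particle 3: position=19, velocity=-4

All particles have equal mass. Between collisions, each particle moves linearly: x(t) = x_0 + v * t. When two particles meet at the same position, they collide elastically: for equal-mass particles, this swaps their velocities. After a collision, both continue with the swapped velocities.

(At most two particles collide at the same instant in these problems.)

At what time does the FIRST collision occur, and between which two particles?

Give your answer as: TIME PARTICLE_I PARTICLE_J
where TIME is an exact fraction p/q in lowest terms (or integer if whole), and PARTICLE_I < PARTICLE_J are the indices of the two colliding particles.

Answer: 5/6 0 1

Derivation:
Pair (0,1): pos 1,6 vel 2,-4 -> gap=5, closing at 6/unit, collide at t=5/6
Pair (1,2): pos 6,9 vel -4,-4 -> not approaching (rel speed 0 <= 0)
Pair (2,3): pos 9,19 vel -4,-4 -> not approaching (rel speed 0 <= 0)
Earliest collision: t=5/6 between 0 and 1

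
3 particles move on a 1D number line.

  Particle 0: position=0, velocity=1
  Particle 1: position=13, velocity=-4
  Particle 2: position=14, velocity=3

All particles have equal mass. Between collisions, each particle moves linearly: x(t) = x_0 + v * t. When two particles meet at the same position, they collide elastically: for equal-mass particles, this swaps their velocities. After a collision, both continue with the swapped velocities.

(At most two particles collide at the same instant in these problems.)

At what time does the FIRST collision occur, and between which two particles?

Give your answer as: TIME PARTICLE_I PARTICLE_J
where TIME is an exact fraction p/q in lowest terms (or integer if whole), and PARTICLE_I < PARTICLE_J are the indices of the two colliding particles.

Answer: 13/5 0 1

Derivation:
Pair (0,1): pos 0,13 vel 1,-4 -> gap=13, closing at 5/unit, collide at t=13/5
Pair (1,2): pos 13,14 vel -4,3 -> not approaching (rel speed -7 <= 0)
Earliest collision: t=13/5 between 0 and 1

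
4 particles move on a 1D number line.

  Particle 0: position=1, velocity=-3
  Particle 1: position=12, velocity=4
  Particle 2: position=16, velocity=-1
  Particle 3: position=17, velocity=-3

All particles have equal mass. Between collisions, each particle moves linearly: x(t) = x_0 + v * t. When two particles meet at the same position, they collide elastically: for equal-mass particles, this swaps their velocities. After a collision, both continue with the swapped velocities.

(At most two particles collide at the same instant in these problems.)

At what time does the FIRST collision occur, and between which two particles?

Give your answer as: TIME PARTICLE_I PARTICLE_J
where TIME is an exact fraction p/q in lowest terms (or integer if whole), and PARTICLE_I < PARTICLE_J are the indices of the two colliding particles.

Pair (0,1): pos 1,12 vel -3,4 -> not approaching (rel speed -7 <= 0)
Pair (1,2): pos 12,16 vel 4,-1 -> gap=4, closing at 5/unit, collide at t=4/5
Pair (2,3): pos 16,17 vel -1,-3 -> gap=1, closing at 2/unit, collide at t=1/2
Earliest collision: t=1/2 between 2 and 3

Answer: 1/2 2 3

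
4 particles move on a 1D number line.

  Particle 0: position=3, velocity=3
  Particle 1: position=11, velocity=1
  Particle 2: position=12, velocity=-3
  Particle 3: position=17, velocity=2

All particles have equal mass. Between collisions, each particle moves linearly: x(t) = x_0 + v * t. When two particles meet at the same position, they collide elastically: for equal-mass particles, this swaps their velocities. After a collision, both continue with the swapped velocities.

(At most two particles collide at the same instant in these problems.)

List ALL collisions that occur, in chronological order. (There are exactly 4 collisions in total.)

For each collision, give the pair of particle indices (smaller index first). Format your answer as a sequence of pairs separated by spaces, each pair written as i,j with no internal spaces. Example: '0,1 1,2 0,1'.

Collision at t=1/4: particles 1 and 2 swap velocities; positions: p0=15/4 p1=45/4 p2=45/4 p3=35/2; velocities now: v0=3 v1=-3 v2=1 v3=2
Collision at t=3/2: particles 0 and 1 swap velocities; positions: p0=15/2 p1=15/2 p2=25/2 p3=20; velocities now: v0=-3 v1=3 v2=1 v3=2
Collision at t=4: particles 1 and 2 swap velocities; positions: p0=0 p1=15 p2=15 p3=25; velocities now: v0=-3 v1=1 v2=3 v3=2
Collision at t=14: particles 2 and 3 swap velocities; positions: p0=-30 p1=25 p2=45 p3=45; velocities now: v0=-3 v1=1 v2=2 v3=3

Answer: 1,2 0,1 1,2 2,3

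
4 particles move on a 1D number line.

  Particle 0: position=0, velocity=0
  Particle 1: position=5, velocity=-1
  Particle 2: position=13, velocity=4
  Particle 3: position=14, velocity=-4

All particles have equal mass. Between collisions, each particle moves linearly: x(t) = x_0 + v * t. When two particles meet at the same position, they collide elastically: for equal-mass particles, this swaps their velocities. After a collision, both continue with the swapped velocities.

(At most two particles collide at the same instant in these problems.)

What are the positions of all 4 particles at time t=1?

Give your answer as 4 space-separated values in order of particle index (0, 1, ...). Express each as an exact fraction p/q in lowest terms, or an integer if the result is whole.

Collision at t=1/8: particles 2 and 3 swap velocities; positions: p0=0 p1=39/8 p2=27/2 p3=27/2; velocities now: v0=0 v1=-1 v2=-4 v3=4
Advance to t=1 (no further collisions before then); velocities: v0=0 v1=-1 v2=-4 v3=4; positions = 0 4 10 17

Answer: 0 4 10 17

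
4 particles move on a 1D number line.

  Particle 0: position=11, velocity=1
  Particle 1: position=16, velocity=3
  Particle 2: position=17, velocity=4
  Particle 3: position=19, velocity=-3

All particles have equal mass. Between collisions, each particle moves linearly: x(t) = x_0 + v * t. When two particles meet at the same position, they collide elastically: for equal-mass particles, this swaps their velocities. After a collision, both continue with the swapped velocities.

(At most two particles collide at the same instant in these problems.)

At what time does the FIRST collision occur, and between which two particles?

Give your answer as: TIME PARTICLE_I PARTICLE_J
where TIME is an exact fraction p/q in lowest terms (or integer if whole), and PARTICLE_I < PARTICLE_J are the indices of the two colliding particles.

Pair (0,1): pos 11,16 vel 1,3 -> not approaching (rel speed -2 <= 0)
Pair (1,2): pos 16,17 vel 3,4 -> not approaching (rel speed -1 <= 0)
Pair (2,3): pos 17,19 vel 4,-3 -> gap=2, closing at 7/unit, collide at t=2/7
Earliest collision: t=2/7 between 2 and 3

Answer: 2/7 2 3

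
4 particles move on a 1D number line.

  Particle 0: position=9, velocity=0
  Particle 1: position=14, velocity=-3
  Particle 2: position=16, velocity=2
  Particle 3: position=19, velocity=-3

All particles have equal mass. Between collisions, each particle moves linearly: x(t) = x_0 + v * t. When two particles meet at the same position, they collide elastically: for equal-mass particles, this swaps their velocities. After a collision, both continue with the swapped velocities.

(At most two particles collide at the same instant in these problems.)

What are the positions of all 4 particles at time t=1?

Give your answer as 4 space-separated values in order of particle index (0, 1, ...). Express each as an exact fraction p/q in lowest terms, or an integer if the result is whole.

Answer: 9 11 16 18

Derivation:
Collision at t=3/5: particles 2 and 3 swap velocities; positions: p0=9 p1=61/5 p2=86/5 p3=86/5; velocities now: v0=0 v1=-3 v2=-3 v3=2
Advance to t=1 (no further collisions before then); velocities: v0=0 v1=-3 v2=-3 v3=2; positions = 9 11 16 18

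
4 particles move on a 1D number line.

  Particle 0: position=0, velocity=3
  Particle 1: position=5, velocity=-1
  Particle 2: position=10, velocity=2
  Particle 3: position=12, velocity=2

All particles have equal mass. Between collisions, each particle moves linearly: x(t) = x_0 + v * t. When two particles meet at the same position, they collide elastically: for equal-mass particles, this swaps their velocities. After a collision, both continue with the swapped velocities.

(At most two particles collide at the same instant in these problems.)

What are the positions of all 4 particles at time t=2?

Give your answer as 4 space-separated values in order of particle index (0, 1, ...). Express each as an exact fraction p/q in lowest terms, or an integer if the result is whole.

Collision at t=5/4: particles 0 and 1 swap velocities; positions: p0=15/4 p1=15/4 p2=25/2 p3=29/2; velocities now: v0=-1 v1=3 v2=2 v3=2
Advance to t=2 (no further collisions before then); velocities: v0=-1 v1=3 v2=2 v3=2; positions = 3 6 14 16

Answer: 3 6 14 16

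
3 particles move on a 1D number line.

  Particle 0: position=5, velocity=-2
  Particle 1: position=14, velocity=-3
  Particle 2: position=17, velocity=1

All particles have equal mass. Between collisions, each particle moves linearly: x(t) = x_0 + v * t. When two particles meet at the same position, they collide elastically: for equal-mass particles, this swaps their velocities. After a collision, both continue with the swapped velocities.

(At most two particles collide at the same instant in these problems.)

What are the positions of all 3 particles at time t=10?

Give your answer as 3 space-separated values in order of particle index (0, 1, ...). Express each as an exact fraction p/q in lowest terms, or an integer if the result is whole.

Answer: -16 -15 27

Derivation:
Collision at t=9: particles 0 and 1 swap velocities; positions: p0=-13 p1=-13 p2=26; velocities now: v0=-3 v1=-2 v2=1
Advance to t=10 (no further collisions before then); velocities: v0=-3 v1=-2 v2=1; positions = -16 -15 27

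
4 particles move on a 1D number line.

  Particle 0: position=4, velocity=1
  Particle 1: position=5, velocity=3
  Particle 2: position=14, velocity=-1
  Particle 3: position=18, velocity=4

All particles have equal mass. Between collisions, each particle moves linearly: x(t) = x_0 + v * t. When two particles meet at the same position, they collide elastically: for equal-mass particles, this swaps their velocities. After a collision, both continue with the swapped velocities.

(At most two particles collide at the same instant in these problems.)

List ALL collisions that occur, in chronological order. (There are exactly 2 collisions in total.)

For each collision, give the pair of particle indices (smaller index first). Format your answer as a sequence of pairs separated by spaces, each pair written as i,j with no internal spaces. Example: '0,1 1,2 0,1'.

Answer: 1,2 0,1

Derivation:
Collision at t=9/4: particles 1 and 2 swap velocities; positions: p0=25/4 p1=47/4 p2=47/4 p3=27; velocities now: v0=1 v1=-1 v2=3 v3=4
Collision at t=5: particles 0 and 1 swap velocities; positions: p0=9 p1=9 p2=20 p3=38; velocities now: v0=-1 v1=1 v2=3 v3=4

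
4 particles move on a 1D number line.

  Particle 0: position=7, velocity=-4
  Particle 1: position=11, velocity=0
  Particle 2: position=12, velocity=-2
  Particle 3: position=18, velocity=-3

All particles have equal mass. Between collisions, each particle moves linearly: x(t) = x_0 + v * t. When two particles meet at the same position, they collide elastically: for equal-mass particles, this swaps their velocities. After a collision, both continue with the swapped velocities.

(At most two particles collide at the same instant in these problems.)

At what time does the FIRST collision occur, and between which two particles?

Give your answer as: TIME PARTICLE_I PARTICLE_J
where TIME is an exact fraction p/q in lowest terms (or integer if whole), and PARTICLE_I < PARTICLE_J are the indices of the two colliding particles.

Pair (0,1): pos 7,11 vel -4,0 -> not approaching (rel speed -4 <= 0)
Pair (1,2): pos 11,12 vel 0,-2 -> gap=1, closing at 2/unit, collide at t=1/2
Pair (2,3): pos 12,18 vel -2,-3 -> gap=6, closing at 1/unit, collide at t=6
Earliest collision: t=1/2 between 1 and 2

Answer: 1/2 1 2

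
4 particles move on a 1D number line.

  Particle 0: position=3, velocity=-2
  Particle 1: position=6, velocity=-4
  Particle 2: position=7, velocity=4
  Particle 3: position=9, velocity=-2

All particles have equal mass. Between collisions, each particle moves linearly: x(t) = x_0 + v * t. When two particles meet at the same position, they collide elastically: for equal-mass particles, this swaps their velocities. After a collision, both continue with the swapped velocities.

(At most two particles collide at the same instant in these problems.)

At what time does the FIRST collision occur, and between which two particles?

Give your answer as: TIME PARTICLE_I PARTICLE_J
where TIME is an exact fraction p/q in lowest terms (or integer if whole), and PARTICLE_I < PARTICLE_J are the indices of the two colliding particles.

Pair (0,1): pos 3,6 vel -2,-4 -> gap=3, closing at 2/unit, collide at t=3/2
Pair (1,2): pos 6,7 vel -4,4 -> not approaching (rel speed -8 <= 0)
Pair (2,3): pos 7,9 vel 4,-2 -> gap=2, closing at 6/unit, collide at t=1/3
Earliest collision: t=1/3 between 2 and 3

Answer: 1/3 2 3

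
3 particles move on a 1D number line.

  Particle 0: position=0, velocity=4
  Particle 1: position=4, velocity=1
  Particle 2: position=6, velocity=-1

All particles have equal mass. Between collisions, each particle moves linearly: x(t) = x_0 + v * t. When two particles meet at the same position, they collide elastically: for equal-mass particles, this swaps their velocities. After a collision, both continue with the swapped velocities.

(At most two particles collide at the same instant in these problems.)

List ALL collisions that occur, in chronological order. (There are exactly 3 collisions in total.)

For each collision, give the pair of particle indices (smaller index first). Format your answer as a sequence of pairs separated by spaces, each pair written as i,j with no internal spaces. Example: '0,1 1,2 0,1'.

Answer: 1,2 0,1 1,2

Derivation:
Collision at t=1: particles 1 and 2 swap velocities; positions: p0=4 p1=5 p2=5; velocities now: v0=4 v1=-1 v2=1
Collision at t=6/5: particles 0 and 1 swap velocities; positions: p0=24/5 p1=24/5 p2=26/5; velocities now: v0=-1 v1=4 v2=1
Collision at t=4/3: particles 1 and 2 swap velocities; positions: p0=14/3 p1=16/3 p2=16/3; velocities now: v0=-1 v1=1 v2=4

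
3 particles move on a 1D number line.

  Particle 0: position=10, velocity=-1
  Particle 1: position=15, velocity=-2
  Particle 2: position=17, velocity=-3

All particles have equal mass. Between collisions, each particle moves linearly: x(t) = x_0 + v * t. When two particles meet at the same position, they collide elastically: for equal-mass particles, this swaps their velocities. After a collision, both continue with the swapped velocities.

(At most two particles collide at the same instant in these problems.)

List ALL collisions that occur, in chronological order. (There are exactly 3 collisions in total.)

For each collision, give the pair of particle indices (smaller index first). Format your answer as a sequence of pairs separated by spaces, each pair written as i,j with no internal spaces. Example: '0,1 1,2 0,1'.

Collision at t=2: particles 1 and 2 swap velocities; positions: p0=8 p1=11 p2=11; velocities now: v0=-1 v1=-3 v2=-2
Collision at t=7/2: particles 0 and 1 swap velocities; positions: p0=13/2 p1=13/2 p2=8; velocities now: v0=-3 v1=-1 v2=-2
Collision at t=5: particles 1 and 2 swap velocities; positions: p0=2 p1=5 p2=5; velocities now: v0=-3 v1=-2 v2=-1

Answer: 1,2 0,1 1,2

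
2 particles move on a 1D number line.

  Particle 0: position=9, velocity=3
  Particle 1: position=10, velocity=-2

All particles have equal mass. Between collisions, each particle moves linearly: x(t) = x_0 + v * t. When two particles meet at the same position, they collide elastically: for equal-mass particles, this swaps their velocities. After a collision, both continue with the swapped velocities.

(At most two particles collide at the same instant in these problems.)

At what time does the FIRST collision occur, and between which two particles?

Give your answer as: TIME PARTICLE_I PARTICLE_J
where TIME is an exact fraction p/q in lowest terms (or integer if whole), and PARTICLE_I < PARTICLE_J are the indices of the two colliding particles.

Answer: 1/5 0 1

Derivation:
Pair (0,1): pos 9,10 vel 3,-2 -> gap=1, closing at 5/unit, collide at t=1/5
Earliest collision: t=1/5 between 0 and 1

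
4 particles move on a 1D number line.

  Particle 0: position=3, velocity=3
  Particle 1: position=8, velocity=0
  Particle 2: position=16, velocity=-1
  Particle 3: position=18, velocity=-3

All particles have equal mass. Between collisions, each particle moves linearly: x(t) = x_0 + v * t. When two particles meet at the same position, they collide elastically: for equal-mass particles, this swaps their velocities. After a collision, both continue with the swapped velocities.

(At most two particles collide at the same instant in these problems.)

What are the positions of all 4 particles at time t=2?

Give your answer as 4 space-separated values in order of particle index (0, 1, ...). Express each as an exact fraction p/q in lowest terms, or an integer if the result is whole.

Collision at t=1: particles 2 and 3 swap velocities; positions: p0=6 p1=8 p2=15 p3=15; velocities now: v0=3 v1=0 v2=-3 v3=-1
Collision at t=5/3: particles 0 and 1 swap velocities; positions: p0=8 p1=8 p2=13 p3=43/3; velocities now: v0=0 v1=3 v2=-3 v3=-1
Advance to t=2 (no further collisions before then); velocities: v0=0 v1=3 v2=-3 v3=-1; positions = 8 9 12 14

Answer: 8 9 12 14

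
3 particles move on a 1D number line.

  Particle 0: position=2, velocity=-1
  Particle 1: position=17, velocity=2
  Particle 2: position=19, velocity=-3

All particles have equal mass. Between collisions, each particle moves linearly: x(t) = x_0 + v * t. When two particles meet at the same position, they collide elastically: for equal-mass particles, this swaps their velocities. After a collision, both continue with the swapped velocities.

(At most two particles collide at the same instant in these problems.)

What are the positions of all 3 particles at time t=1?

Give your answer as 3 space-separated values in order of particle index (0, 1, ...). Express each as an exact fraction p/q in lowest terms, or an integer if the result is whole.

Collision at t=2/5: particles 1 and 2 swap velocities; positions: p0=8/5 p1=89/5 p2=89/5; velocities now: v0=-1 v1=-3 v2=2
Advance to t=1 (no further collisions before then); velocities: v0=-1 v1=-3 v2=2; positions = 1 16 19

Answer: 1 16 19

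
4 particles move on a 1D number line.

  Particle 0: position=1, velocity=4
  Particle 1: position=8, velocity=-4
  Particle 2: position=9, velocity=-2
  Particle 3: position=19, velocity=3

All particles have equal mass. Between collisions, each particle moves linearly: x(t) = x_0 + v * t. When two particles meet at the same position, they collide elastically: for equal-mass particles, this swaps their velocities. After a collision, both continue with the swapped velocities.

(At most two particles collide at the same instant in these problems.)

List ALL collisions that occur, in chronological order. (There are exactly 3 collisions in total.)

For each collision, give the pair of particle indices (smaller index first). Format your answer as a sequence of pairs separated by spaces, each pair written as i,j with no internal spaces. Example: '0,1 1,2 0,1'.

Collision at t=7/8: particles 0 and 1 swap velocities; positions: p0=9/2 p1=9/2 p2=29/4 p3=173/8; velocities now: v0=-4 v1=4 v2=-2 v3=3
Collision at t=4/3: particles 1 and 2 swap velocities; positions: p0=8/3 p1=19/3 p2=19/3 p3=23; velocities now: v0=-4 v1=-2 v2=4 v3=3
Collision at t=18: particles 2 and 3 swap velocities; positions: p0=-64 p1=-27 p2=73 p3=73; velocities now: v0=-4 v1=-2 v2=3 v3=4

Answer: 0,1 1,2 2,3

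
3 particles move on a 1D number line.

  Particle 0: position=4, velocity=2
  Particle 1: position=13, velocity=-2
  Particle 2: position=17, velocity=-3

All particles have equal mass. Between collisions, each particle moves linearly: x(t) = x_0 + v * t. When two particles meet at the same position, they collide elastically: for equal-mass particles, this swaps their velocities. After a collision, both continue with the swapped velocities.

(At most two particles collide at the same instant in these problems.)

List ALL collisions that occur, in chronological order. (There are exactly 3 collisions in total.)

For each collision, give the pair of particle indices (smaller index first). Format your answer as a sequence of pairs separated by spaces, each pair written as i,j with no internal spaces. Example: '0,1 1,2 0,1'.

Collision at t=9/4: particles 0 and 1 swap velocities; positions: p0=17/2 p1=17/2 p2=41/4; velocities now: v0=-2 v1=2 v2=-3
Collision at t=13/5: particles 1 and 2 swap velocities; positions: p0=39/5 p1=46/5 p2=46/5; velocities now: v0=-2 v1=-3 v2=2
Collision at t=4: particles 0 and 1 swap velocities; positions: p0=5 p1=5 p2=12; velocities now: v0=-3 v1=-2 v2=2

Answer: 0,1 1,2 0,1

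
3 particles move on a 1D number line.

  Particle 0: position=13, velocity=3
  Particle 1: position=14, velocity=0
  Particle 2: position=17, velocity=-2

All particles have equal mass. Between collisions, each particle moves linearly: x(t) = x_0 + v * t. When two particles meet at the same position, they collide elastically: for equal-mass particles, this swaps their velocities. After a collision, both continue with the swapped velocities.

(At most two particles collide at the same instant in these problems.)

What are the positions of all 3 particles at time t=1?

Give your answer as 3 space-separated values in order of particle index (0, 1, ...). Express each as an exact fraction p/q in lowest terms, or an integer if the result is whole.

Answer: 14 15 16

Derivation:
Collision at t=1/3: particles 0 and 1 swap velocities; positions: p0=14 p1=14 p2=49/3; velocities now: v0=0 v1=3 v2=-2
Collision at t=4/5: particles 1 and 2 swap velocities; positions: p0=14 p1=77/5 p2=77/5; velocities now: v0=0 v1=-2 v2=3
Advance to t=1 (no further collisions before then); velocities: v0=0 v1=-2 v2=3; positions = 14 15 16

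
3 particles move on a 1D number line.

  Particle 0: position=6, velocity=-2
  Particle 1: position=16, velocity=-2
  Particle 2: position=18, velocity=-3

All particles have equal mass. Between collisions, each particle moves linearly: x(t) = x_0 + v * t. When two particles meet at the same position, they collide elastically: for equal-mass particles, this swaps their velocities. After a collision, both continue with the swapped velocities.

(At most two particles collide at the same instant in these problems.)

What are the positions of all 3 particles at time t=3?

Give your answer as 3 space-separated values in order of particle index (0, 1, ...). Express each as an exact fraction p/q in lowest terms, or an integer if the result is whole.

Answer: 0 9 10

Derivation:
Collision at t=2: particles 1 and 2 swap velocities; positions: p0=2 p1=12 p2=12; velocities now: v0=-2 v1=-3 v2=-2
Advance to t=3 (no further collisions before then); velocities: v0=-2 v1=-3 v2=-2; positions = 0 9 10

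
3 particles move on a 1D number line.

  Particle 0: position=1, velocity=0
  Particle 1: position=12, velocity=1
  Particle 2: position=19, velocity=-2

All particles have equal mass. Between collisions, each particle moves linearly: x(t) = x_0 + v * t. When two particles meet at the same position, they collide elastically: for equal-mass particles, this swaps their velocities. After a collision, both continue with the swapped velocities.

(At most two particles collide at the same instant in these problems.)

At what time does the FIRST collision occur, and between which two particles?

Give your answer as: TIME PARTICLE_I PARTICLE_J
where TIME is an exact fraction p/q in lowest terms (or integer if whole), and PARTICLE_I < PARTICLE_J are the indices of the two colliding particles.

Answer: 7/3 1 2

Derivation:
Pair (0,1): pos 1,12 vel 0,1 -> not approaching (rel speed -1 <= 0)
Pair (1,2): pos 12,19 vel 1,-2 -> gap=7, closing at 3/unit, collide at t=7/3
Earliest collision: t=7/3 between 1 and 2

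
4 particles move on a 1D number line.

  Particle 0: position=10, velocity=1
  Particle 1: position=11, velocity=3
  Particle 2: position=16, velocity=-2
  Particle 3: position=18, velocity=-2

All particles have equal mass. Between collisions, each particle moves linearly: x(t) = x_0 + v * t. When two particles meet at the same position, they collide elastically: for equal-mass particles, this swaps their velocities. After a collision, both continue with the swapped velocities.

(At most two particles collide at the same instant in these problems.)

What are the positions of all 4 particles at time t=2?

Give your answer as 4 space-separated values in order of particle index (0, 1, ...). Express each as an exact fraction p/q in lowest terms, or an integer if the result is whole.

Collision at t=1: particles 1 and 2 swap velocities; positions: p0=11 p1=14 p2=14 p3=16; velocities now: v0=1 v1=-2 v2=3 v3=-2
Collision at t=7/5: particles 2 and 3 swap velocities; positions: p0=57/5 p1=66/5 p2=76/5 p3=76/5; velocities now: v0=1 v1=-2 v2=-2 v3=3
Collision at t=2: particles 0 and 1 swap velocities; positions: p0=12 p1=12 p2=14 p3=17; velocities now: v0=-2 v1=1 v2=-2 v3=3
Advance to t=2 (no further collisions before then); velocities: v0=-2 v1=1 v2=-2 v3=3; positions = 12 12 14 17

Answer: 12 12 14 17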